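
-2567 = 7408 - 9975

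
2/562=1/281= 0.00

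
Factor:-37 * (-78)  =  2^1*3^1*13^1 * 37^1 = 2886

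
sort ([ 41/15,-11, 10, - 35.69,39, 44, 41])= [ - 35.69 ,-11, 41/15,10,39, 41,  44 ]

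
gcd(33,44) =11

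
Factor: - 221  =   - 13^1*17^1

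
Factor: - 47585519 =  - 19^1* 2504501^1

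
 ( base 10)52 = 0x34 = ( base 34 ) 1I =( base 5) 202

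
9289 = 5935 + 3354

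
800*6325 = 5060000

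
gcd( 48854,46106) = 2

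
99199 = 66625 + 32574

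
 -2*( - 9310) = 18620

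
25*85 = 2125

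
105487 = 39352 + 66135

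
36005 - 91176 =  - 55171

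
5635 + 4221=9856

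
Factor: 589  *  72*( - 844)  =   - 35792352 = - 2^5*3^2*19^1*31^1*211^1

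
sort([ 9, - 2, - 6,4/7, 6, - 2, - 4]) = [ - 6, - 4, - 2, - 2, 4/7,6, 9]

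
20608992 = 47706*432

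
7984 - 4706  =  3278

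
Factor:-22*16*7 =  - 2464 = -  2^5*7^1*11^1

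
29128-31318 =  - 2190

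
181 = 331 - 150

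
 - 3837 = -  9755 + 5918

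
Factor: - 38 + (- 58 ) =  - 96 = - 2^5*3^1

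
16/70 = 8/35 = 0.23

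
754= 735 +19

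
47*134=6298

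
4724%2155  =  414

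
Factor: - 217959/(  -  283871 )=291/379 = 3^1*97^1*379^(-1 )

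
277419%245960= 31459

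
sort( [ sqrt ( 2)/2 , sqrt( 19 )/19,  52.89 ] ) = [sqrt(19 ) /19, sqrt( 2)/2,52.89] 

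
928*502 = 465856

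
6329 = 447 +5882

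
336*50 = 16800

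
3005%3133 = 3005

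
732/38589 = 244/12863 = 0.02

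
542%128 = 30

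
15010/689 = 15010/689 = 21.79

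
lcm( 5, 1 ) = 5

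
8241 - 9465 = -1224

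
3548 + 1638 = 5186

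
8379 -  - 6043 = 14422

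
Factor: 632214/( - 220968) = -103/36 = -2^( -2)*3^(-2)*103^1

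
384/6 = 64= 64.00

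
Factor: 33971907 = 3^1*1231^1*9199^1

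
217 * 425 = 92225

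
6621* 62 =410502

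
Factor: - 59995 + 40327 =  - 19668 =- 2^2 *3^1*11^1*149^1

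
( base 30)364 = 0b101101000100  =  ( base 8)5504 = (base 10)2884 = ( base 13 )140b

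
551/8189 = 29/431 =0.07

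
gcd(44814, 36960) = 462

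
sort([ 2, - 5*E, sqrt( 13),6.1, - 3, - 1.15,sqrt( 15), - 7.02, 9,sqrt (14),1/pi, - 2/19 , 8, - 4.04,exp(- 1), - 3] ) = [  -  5*E, - 7.02,-4.04, - 3,-3 ,-1.15, - 2/19,1/pi,exp( - 1)  ,  2, sqrt( 13),sqrt(14),sqrt( 15 ), 6.1, 8, 9 ] 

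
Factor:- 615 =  - 3^1*5^1*41^1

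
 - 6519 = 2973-9492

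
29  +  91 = 120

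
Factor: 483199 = 137^1*3527^1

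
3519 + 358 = 3877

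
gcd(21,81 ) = 3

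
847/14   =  121/2 = 60.50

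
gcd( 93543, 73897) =1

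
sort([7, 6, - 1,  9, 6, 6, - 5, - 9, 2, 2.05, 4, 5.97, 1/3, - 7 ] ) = [  -  9, - 7, - 5, - 1, 1/3,2, 2.05, 4, 5.97, 6, 6, 6, 7, 9] 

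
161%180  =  161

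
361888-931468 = - 569580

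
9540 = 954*10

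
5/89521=5/89521 = 0.00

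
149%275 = 149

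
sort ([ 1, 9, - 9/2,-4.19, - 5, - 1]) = [ - 5, - 9/2, - 4.19, -1, 1, 9]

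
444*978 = 434232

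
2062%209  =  181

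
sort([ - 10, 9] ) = [ - 10,9]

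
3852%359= 262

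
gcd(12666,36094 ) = 2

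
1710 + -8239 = - 6529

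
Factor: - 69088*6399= - 442094112 = - 2^5*3^4 * 17^1*79^1*127^1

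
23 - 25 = - 2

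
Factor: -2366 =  - 2^1*7^1*13^2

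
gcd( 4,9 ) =1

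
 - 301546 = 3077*(-98)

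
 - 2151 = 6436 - 8587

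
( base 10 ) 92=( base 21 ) 48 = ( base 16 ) 5c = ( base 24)3K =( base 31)2u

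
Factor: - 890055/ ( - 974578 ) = 2^( - 1 ) * 3^3*5^1*11^( - 1)*19^1*31^(-1)* 347^1 * 1429^ (-1)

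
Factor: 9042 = 2^1*3^1 * 11^1 * 137^1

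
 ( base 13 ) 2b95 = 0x18e7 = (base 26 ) 9b5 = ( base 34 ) 5HH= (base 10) 6375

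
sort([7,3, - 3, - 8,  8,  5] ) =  [-8, - 3,  3, 5, 7, 8]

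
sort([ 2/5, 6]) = [ 2/5,6] 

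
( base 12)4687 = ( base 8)17307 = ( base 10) 7879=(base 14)2c2b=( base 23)EKD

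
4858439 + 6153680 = 11012119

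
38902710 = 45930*847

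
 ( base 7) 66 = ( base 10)48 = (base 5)143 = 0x30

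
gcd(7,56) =7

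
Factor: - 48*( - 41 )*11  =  2^4*3^1*  11^1*41^1 = 21648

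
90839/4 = 22709 + 3/4 = 22709.75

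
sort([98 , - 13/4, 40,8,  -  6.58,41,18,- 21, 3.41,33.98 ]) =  [ -21, - 6.58, - 13/4, 3.41,  8,18,33.98 , 40, 41,98 ] 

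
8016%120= 96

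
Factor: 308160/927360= 107/322= 2^(-1)*7^( - 1 )*23^( - 1 )*107^1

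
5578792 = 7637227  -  2058435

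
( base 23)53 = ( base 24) 4M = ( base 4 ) 1312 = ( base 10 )118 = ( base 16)76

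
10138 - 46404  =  -36266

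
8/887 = 8/887   =  0.01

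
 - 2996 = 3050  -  6046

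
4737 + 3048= 7785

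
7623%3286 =1051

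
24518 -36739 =-12221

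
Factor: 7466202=2^1*3^3*19^2 * 383^1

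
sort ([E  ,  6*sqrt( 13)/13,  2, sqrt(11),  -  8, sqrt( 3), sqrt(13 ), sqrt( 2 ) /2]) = [ - 8,sqrt(2 ) /2,6*sqrt(13 )/13,sqrt( 3), 2,E,sqrt( 11), sqrt(13 )]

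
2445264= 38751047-36305783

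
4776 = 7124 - 2348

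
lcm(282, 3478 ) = 10434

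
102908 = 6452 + 96456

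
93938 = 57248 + 36690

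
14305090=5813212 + 8491878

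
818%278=262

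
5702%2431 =840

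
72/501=24/167 = 0.14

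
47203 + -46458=745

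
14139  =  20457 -6318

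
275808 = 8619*32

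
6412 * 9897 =63459564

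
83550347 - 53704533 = 29845814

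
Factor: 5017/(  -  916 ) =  - 2^( - 2)*29^1*173^1*229^( - 1)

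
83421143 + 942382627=1025803770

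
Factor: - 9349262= - 2^1*13^1 * 359587^1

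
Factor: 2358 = 2^1*3^2*131^1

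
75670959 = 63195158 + 12475801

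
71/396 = 71/396 = 0.18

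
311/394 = 311/394 = 0.79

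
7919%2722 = 2475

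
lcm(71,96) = 6816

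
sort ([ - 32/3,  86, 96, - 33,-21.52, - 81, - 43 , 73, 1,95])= [  -  81,-43 , - 33, - 21.52, -32/3, 1, 73, 86, 95, 96 ]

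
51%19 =13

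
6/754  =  3/377 = 0.01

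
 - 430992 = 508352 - 939344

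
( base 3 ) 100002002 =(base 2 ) 1100111011001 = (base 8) 14731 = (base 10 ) 6617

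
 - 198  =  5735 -5933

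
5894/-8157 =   -  5894/8157 = -  0.72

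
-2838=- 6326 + 3488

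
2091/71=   2091/71= 29.45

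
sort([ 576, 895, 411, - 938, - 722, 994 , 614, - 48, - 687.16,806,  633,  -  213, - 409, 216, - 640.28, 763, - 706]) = [ - 938,  -  722,-706,-687.16, - 640.28, - 409, - 213 ,- 48,216,411, 576, 614 , 633,763 , 806, 895,994]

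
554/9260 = 277/4630 = 0.06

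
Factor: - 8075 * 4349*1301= - 5^2*17^1 * 19^1*1301^1* 4349^1 = - 45688745675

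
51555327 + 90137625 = 141692952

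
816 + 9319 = 10135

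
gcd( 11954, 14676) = 2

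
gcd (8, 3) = 1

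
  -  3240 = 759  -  3999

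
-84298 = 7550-91848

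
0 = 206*0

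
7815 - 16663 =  - 8848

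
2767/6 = 461+1/6 = 461.17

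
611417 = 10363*59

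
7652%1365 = 827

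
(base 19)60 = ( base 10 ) 114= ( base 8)162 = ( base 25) 4e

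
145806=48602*3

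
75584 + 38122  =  113706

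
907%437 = 33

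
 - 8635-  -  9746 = 1111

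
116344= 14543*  8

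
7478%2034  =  1376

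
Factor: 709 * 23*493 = 17^1*23^1*29^1*709^1 = 8039351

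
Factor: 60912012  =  2^2 * 3^1 *7^1*487^1 * 1489^1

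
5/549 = 5/549 = 0.01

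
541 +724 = 1265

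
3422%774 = 326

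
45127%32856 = 12271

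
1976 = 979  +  997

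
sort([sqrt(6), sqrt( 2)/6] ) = [ sqrt(2)/6,sqrt( 6 ) ] 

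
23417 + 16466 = 39883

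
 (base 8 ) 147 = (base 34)31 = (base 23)4b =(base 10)103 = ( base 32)37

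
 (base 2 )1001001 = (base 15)4D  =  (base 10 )73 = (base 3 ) 2201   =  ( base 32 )29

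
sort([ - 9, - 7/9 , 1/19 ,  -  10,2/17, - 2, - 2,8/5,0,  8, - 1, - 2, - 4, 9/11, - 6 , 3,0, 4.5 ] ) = [ - 10,-9, - 6, -4, - 2, - 2,  -  2,-1 ,-7/9,0,0, 1/19,2/17,9/11,8/5,3 , 4.5, 8]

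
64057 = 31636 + 32421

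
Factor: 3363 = 3^1*  19^1 * 59^1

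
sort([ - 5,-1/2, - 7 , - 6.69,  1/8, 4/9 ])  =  [ - 7, - 6.69,-5 , - 1/2, 1/8, 4/9 ] 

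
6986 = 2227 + 4759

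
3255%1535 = 185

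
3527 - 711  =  2816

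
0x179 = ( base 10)377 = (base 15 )1a2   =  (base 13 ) 230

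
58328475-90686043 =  - 32357568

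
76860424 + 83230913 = 160091337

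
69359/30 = 2311 + 29/30= 2311.97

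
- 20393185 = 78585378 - 98978563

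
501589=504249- 2660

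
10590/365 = 29 + 1/73 = 29.01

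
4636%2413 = 2223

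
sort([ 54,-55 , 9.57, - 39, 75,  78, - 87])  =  [ - 87, - 55,-39, 9.57, 54,75, 78]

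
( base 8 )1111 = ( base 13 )360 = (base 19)1BF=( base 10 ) 585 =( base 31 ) ir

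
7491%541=458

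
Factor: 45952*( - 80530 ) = -3700514560 = - 2^8*5^1 * 359^1 * 8053^1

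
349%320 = 29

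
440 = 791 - 351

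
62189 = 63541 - 1352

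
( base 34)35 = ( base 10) 107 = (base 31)3E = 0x6b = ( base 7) 212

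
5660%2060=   1540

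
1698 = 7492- 5794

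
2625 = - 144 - -2769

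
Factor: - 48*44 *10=  -  21120=-  2^7*3^1 * 5^1*11^1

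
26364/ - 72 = - 367 + 5/6 = -366.17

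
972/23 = 972/23 = 42.26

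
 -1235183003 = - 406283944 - 828899059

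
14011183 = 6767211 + 7243972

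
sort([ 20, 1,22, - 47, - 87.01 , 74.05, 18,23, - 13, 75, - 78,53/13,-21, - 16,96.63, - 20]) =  [-87.01, - 78 , - 47 ,-21, - 20, - 16, - 13 , 1,53/13,  18,20, 22, 23,74.05,75,96.63] 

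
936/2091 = 312/697 =0.45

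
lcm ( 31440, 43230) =345840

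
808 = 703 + 105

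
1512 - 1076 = 436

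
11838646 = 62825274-50986628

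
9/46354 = 9/46354 = 0.00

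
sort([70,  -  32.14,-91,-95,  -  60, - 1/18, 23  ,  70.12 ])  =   [-95, - 91, - 60, - 32.14, - 1/18, 23,70,70.12]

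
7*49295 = 345065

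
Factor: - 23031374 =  - 2^1 * 11515687^1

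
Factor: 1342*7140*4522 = 43329261360 = 2^4*3^1*5^1 *7^2*11^1*17^2*19^1*61^1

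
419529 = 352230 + 67299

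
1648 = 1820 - 172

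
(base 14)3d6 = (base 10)776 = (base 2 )1100001000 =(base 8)1410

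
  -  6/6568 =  - 3/3284= -0.00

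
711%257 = 197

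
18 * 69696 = 1254528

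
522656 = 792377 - 269721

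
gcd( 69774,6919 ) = 1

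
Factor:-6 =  - 2^1*3^1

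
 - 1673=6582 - 8255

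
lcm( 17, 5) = 85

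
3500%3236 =264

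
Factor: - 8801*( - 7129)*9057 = 3^1*13^1*677^1*3019^1*7129^1 = 568257273753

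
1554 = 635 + 919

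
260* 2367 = 615420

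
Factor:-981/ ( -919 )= 3^2*109^1*919^ ( - 1 )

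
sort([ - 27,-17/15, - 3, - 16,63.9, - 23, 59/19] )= [ - 27,-23, - 16 ,  -  3, - 17/15, 59/19,  63.9]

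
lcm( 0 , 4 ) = 0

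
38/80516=19/40258=0.00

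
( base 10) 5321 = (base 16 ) 14c9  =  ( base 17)1170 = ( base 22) ALJ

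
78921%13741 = 10216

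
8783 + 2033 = 10816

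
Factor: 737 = 11^1*67^1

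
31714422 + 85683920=117398342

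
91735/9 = 91735/9  =  10192.78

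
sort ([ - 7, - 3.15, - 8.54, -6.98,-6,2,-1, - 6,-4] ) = [ - 8.54,-7, - 6.98, - 6,- 6, - 4,-3.15,-1,2]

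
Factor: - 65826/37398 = -3^2*  53^1*271^ ( - 1)=-477/271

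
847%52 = 15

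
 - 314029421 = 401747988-715777409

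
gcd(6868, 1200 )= 4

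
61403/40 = 61403/40  =  1535.08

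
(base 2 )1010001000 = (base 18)200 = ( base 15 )2D3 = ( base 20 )1C8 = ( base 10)648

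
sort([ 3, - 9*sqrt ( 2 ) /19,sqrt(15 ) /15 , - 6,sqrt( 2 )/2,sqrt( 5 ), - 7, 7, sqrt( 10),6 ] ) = [-7, - 6,- 9*sqrt(2 )/19, sqrt(15 )/15,sqrt(2 ) /2, sqrt(5), 3,sqrt(  10), 6,  7 ]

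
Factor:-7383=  - 3^1*23^1*107^1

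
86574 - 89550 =-2976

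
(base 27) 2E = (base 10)68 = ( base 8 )104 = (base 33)22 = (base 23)2m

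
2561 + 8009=10570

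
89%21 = 5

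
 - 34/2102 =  - 1 + 1034/1051 = - 0.02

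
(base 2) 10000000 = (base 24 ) 58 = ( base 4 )2000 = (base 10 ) 128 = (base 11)107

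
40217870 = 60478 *665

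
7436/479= 7436/479=15.52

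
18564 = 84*221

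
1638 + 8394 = 10032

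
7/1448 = 7/1448 = 0.00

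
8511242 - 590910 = 7920332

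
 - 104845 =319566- 424411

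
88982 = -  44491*( -2)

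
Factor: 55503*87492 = 2^2*3^3*7^1*23^1*317^1*881^1 = 4856068476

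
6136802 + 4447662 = 10584464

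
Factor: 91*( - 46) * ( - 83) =2^1*7^1*13^1*23^1 * 83^1 = 347438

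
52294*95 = 4967930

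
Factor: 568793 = 41^1*13873^1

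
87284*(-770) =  - 67208680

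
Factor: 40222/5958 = 20111/2979 = 3^(  -  2 ) * 7^1*13^2 * 17^1*331^( - 1 ) 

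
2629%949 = 731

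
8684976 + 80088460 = 88773436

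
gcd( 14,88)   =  2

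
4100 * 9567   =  39224700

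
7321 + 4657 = 11978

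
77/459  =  77/459= 0.17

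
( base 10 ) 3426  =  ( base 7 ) 12663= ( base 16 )d62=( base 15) 1036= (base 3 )11200220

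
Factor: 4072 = 2^3 * 509^1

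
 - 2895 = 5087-7982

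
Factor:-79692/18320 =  - 2^( - 2)*3^1*5^( - 1 )*29^1 = - 87/20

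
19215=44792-25577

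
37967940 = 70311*540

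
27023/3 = 9007 + 2/3 = 9007.67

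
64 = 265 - 201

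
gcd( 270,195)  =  15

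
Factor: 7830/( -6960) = - 9/8 = -2^( -3 )*3^2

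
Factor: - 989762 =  - 2^1*191^1*2591^1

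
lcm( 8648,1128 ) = 25944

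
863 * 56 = 48328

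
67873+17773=85646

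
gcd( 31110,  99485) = 5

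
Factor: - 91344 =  - 2^4*3^1*11^1  *173^1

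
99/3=33 =33.00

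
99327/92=1079 + 59/92 = 1079.64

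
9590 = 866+8724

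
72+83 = 155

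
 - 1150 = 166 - 1316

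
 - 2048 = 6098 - 8146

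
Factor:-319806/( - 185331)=654/379 = 2^1*3^1 *109^1*379^ ( - 1 ) 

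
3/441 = 1/147 = 0.01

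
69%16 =5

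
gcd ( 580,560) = 20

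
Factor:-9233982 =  - 2^1 * 3^2 * 512999^1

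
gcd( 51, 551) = 1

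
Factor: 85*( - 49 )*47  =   - 195755 = - 5^1*7^2*17^1*47^1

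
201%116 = 85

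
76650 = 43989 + 32661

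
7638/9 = 2546/3  =  848.67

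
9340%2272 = 252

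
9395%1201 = 988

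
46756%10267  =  5688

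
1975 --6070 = 8045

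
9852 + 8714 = 18566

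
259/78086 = 259/78086= 0.00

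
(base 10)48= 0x30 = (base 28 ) 1k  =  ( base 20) 28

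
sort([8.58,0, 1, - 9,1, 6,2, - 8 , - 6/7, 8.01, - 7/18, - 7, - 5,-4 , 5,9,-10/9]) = [- 9, - 8 , - 7 , - 5, - 4, - 10/9, - 6/7, - 7/18,0, 1,  1,2,5 , 6,8.01 , 8.58 , 9]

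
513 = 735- 222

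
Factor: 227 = 227^1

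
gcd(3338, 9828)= 2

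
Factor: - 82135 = - 5^1*16427^1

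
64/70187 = 64/70187= 0.00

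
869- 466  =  403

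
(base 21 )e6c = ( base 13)2B47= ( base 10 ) 6312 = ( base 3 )22122210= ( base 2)1100010101000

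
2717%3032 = 2717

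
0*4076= 0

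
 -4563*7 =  - 31941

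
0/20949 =0=0.00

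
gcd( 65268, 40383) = 63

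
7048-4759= 2289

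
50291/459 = 109 + 260/459  =  109.57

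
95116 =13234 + 81882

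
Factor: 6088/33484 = 2^1*11^( - 1) = 2/11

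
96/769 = 96/769  =  0.12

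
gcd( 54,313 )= 1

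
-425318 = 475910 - 901228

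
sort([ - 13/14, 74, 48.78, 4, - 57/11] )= [-57/11, - 13/14,4, 48.78, 74] 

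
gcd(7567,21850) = 23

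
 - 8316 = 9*(  -  924)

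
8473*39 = 330447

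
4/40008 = 1/10002 = 0.00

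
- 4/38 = - 2/19 =-0.11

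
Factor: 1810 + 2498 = 4308= 2^2 * 3^1*359^1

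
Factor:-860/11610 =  - 2/27 = - 2^1*3^( - 3 ) 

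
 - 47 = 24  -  71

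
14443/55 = 262 + 3/5 = 262.60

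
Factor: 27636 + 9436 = 37072 = 2^4*7^1*331^1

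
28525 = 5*5705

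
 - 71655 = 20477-92132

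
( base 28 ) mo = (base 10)640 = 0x280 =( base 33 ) jd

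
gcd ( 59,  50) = 1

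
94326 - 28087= 66239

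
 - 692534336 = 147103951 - 839638287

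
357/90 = 3 + 29/30=3.97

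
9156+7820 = 16976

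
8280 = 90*92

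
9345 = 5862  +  3483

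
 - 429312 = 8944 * ( - 48)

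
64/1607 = 64/1607 = 0.04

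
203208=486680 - 283472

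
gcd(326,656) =2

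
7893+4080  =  11973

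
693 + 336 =1029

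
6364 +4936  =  11300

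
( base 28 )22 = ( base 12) 4a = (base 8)72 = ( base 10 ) 58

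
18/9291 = 6/3097 = 0.00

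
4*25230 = 100920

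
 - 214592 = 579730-794322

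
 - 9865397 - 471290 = -10336687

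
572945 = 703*815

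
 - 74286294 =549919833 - 624206127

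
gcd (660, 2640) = 660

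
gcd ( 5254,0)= 5254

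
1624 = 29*56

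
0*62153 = 0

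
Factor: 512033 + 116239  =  628272 = 2^4*3^2*4363^1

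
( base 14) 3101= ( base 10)8429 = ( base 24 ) ef5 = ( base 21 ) J28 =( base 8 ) 20355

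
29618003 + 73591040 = 103209043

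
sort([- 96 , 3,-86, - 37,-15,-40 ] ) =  [-96, - 86,-40, - 37, - 15, 3]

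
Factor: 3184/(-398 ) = - 8 = - 2^3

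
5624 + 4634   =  10258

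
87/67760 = 87/67760= 0.00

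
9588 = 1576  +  8012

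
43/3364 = 43/3364 = 0.01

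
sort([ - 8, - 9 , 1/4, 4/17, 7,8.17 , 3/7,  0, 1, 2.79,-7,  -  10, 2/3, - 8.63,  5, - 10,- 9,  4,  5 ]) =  [ - 10, - 10,-9,-9,  -  8.63,-8, -7,0,4/17 , 1/4,3/7, 2/3, 1 , 2.79,4,5, 5, 7,8.17] 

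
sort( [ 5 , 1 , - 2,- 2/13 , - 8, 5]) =[ - 8, - 2, - 2/13, 1, 5,5 ] 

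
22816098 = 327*69774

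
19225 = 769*25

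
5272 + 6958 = 12230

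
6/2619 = 2/873 =0.00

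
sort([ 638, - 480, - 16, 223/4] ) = [ - 480 , - 16,223/4 , 638]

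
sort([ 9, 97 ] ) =[ 9,97]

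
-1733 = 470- 2203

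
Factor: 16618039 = 16618039^1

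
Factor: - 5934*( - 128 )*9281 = 7049402112 = 2^8*3^1 * 23^1*43^1*9281^1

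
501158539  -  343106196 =158052343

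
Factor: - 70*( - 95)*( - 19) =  - 126350=-2^1*5^2*7^1*19^2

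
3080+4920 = 8000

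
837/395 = 2 + 47/395  =  2.12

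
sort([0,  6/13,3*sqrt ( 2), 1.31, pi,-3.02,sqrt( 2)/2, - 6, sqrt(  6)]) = [-6,- 3.02,0,  6/13, sqrt(2)/2,1.31,  sqrt( 6),  pi, 3*sqrt(2)]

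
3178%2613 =565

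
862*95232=82089984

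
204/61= 3 + 21/61 =3.34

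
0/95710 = 0  =  0.00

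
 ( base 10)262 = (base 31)8e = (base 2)100000110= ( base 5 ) 2022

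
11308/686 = 16 + 166/343 = 16.48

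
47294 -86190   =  -38896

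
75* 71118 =5333850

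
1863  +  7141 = 9004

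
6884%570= 44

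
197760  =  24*8240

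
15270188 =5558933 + 9711255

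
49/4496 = 49/4496 = 0.01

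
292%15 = 7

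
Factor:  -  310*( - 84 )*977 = 2^3*3^1*5^1*7^1*31^1*977^1  =  25441080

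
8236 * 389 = 3203804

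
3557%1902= 1655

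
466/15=466/15 = 31.07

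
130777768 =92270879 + 38506889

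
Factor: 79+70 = 149=149^1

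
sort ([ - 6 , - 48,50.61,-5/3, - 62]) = [ - 62, - 48, - 6,-5/3 , 50.61 ]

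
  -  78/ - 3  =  26 + 0/1  =  26.00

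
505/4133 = 505/4133=0.12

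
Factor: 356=2^2*89^1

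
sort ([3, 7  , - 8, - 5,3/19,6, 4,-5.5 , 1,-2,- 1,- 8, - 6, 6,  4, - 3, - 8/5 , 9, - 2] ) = [ - 8,-8 , - 6, - 5.5, - 5, - 3,  -  2,-2,  -  8/5, -1, 3/19, 1, 3, 4, 4, 6, 6,7,9] 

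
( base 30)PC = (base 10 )762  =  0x2FA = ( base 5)11022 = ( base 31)oi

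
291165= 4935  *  59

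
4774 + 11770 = 16544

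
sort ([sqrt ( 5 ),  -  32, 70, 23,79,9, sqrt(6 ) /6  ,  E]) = [-32,sqrt( 6 )/6, sqrt ( 5), E, 9,  23, 70, 79] 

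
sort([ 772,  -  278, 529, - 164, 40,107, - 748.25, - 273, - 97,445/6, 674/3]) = [ - 748.25,-278, - 273 , - 164, - 97, 40, 445/6 , 107, 674/3,529, 772 ] 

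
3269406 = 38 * 86037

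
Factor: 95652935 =5^1*7^1*19^1*83^1*1733^1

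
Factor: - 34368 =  - 2^6*3^1 * 179^1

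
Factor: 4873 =11^1*443^1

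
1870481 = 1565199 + 305282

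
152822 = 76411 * 2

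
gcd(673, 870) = 1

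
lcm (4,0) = 0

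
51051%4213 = 495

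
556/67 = 556/67 = 8.30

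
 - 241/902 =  - 241/902 = - 0.27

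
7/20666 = 7/20666 = 0.00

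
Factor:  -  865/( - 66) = 2^( - 1)*3^( - 1)*5^1*11^( - 1)*173^1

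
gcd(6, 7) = 1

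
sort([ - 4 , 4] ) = [-4 , 4]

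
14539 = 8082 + 6457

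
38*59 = 2242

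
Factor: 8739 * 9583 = 3^2*7^1 *37^2*971^1 = 83745837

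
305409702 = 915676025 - 610266323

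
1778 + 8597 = 10375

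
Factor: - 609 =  - 3^1*7^1 * 29^1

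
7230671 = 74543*97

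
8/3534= 4/1767 = 0.00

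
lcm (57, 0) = 0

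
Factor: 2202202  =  2^1*29^1*43^1*883^1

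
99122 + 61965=161087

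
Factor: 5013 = 3^2*557^1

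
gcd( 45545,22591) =1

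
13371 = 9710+3661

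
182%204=182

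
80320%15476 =2940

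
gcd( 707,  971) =1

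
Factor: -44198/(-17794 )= 7^1*11^1*31^ (-1 )  =  77/31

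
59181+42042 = 101223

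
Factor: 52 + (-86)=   -  34 = - 2^1*17^1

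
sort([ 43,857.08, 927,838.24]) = [ 43,  838.24,857.08,927 ]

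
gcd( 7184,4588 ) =4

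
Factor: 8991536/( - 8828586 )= - 2^3*3^( - 2)*13^(-1 )*29^( - 1 )*727^1*773^1*1301^(- 1 ) = - 4495768/4414293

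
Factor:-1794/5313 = -26/77 = - 2^1*7^( - 1)*11^( - 1)*13^1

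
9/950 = 9/950 =0.01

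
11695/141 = 82 +133/141=82.94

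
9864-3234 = 6630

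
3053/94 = 32 + 45/94 = 32.48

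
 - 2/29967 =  - 2/29967= - 0.00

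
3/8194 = 3/8194 = 0.00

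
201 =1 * 201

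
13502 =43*314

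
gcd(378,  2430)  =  54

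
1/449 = 1/449 = 0.00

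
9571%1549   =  277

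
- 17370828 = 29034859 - 46405687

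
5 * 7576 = 37880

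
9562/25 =9562/25=382.48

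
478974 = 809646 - 330672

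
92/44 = 23/11 = 2.09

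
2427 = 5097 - 2670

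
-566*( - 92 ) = 52072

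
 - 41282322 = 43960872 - 85243194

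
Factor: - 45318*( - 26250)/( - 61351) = - 1189597500/61351 = - 2^2 *3^2*5^4*7^2*13^1*19^( - 1)  *  83^1*3229^( - 1 ) 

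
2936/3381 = 2936/3381 = 0.87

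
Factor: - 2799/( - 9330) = 3/10  =  2^( - 1) * 3^1 * 5^ ( - 1 )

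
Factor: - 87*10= -870 = - 2^1 * 3^1*5^1*29^1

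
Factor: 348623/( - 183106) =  - 773/406= - 2^ ( - 1) * 7^( - 1 )*29^(- 1)*773^1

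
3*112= 336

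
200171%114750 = 85421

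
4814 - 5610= - 796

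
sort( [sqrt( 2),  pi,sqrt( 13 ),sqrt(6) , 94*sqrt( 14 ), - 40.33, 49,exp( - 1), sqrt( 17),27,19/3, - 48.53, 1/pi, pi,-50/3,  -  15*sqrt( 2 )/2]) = [ - 48.53, - 40.33, - 50/3,-15*sqrt( 2) /2,1/pi, exp(-1),sqrt (2 ), sqrt( 6 ),pi, pi,  sqrt( 13 ),sqrt( 17), 19/3,27,49, 94*sqrt(14)] 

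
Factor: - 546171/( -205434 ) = 182057/68478 =2^ ( - 1)*3^( - 1) * 101^(  -  1)*113^( - 1 )*182057^1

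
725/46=725/46 = 15.76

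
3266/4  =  1633/2 = 816.50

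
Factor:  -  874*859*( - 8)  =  6006128=2^4*19^1* 23^1 * 859^1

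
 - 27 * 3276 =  - 88452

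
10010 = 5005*2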